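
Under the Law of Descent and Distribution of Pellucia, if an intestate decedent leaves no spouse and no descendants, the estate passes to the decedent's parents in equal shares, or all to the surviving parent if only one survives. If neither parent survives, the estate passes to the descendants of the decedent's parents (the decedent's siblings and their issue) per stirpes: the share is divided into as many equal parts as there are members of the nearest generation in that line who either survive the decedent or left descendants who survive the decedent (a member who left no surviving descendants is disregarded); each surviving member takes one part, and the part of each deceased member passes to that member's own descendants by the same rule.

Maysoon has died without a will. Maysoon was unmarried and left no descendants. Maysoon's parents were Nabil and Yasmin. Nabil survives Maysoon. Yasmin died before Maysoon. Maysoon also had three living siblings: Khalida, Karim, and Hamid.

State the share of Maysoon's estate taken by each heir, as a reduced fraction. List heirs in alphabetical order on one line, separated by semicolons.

Only one parent, Nabil, survives, so Nabil takes the entire estate. The siblings take nothing because a surviving parent has priority.

Nabil 1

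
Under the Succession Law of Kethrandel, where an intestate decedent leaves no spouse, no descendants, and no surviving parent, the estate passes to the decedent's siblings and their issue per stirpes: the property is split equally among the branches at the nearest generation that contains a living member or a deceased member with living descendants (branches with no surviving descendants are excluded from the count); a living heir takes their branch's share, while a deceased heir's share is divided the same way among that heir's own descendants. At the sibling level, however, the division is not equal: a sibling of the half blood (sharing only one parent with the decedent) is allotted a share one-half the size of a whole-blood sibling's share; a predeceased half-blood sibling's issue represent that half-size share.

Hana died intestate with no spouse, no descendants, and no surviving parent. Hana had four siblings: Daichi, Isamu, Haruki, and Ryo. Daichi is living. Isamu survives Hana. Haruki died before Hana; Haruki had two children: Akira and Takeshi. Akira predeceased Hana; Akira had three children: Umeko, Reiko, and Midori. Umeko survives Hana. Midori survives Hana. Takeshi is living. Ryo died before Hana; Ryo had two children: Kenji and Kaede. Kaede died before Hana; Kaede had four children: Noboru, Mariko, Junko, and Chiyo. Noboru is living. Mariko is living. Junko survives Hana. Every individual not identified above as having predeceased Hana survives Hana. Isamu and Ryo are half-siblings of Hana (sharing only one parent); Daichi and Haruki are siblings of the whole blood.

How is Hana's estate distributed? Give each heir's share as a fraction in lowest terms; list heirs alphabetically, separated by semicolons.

Chiyo 1/48; Daichi 1/3; Isamu 1/6; Junko 1/48; Kenji 1/12; Mariko 1/48; Midori 1/18; Noboru 1/48; Reiko 1/18; Takeshi 1/6; Umeko 1/18

No spouse, descendants, or parent survives, so the estate passes to Hana's siblings per stirpes.
Half-blood siblings count for one-half the weight of whole-blood siblings at the initial division.
Dividing 1 in proportion to weights (total weight 3): Daichi (weight 1) → 1/3; Isamu (weight 1/2) → 1/6; Haruki (weight 1) → 1/3; Ryo (weight 1/2) → 1/6.
Daichi is living and takes 1/3.
Isamu is living and takes 1/6.
Haruki predeceased; the 1/3 allotted to Haruki's branch passes to Haruki's issue by representation.
The 1/3 is divided into 2 equal shares of 1/6 among Akira, Takeshi.
Akira predeceased; the 1/6 allotted to Akira's branch passes to Akira's issue by representation.
The 1/6 is divided into 3 equal shares of 1/18 among Umeko, Reiko, Midori.
Umeko is living and takes 1/18.
Reiko is living and takes 1/18.
Midori is living and takes 1/18.
Takeshi is living and takes 1/6.
Ryo predeceased; the 1/6 allotted to Ryo's branch passes to Ryo's issue by representation.
The 1/6 is divided into 2 equal shares of 1/12 among Kenji, Kaede.
Kenji is living and takes 1/12.
Kaede predeceased; the 1/12 allotted to Kaede's branch passes to Kaede's issue by representation.
The 1/12 is divided into 4 equal shares of 1/48 among Noboru, Mariko, Junko, Chiyo.
Noboru is living and takes 1/48.
Mariko is living and takes 1/48.
Junko is living and takes 1/48.
Chiyo is living and takes 1/48.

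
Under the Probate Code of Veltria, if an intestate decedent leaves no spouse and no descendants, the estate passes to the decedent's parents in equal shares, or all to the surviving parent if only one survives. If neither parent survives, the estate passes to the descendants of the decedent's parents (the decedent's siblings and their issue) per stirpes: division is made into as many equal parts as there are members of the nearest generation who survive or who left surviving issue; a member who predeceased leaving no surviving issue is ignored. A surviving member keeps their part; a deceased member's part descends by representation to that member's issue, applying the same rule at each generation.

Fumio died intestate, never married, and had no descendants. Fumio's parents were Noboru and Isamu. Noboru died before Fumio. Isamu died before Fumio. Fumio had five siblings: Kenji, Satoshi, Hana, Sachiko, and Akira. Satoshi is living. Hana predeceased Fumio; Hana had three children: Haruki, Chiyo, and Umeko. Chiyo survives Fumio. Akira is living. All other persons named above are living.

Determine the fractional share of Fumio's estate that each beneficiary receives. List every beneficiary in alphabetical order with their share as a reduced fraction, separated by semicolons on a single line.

Akira 1/5; Chiyo 1/15; Haruki 1/15; Kenji 1/5; Sachiko 1/5; Satoshi 1/5; Umeko 1/15

Neither parent survives and there are no descendants, so the estate passes to Fumio's siblings and their issue per stirpes.
The estate is divided into 5 equal shares of 1/5 among Kenji, Satoshi, Hana, Sachiko, Akira.
Kenji is living and takes 1/5.
Satoshi is living and takes 1/5.
Hana predeceased; the 1/5 allotted to Hana's branch passes to Hana's issue by representation.
The 1/5 is divided into 3 equal shares of 1/15 among Haruki, Chiyo, Umeko.
Haruki is living and takes 1/15.
Chiyo is living and takes 1/15.
Umeko is living and takes 1/15.
Sachiko is living and takes 1/5.
Akira is living and takes 1/5.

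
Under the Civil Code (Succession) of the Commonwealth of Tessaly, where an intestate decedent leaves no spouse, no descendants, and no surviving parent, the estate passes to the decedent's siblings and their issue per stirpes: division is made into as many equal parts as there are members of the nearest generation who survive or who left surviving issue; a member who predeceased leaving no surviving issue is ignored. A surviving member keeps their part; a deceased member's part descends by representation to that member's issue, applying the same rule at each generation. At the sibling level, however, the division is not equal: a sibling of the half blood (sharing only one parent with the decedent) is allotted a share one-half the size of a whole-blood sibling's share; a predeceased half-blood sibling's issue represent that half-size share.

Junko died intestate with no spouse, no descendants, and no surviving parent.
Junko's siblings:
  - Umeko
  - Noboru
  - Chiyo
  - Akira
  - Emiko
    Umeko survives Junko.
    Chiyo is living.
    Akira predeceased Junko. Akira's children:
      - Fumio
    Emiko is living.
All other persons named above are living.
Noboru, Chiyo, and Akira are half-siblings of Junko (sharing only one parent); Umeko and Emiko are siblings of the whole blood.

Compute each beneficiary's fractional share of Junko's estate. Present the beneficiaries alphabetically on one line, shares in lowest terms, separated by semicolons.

Chiyo 1/7; Emiko 2/7; Fumio 1/7; Noboru 1/7; Umeko 2/7

No spouse, descendants, or parent survives, so the estate passes to Junko's siblings per stirpes.
Half-blood siblings count for one-half the weight of whole-blood siblings at the initial division.
Dividing 1 in proportion to weights (total weight 7/2): Umeko (weight 1) → 2/7; Noboru (weight 1/2) → 1/7; Chiyo (weight 1/2) → 1/7; Akira (weight 1/2) → 1/7; Emiko (weight 1) → 2/7.
Umeko is living and takes 2/7.
Noboru is living and takes 1/7.
Chiyo is living and takes 1/7.
Akira predeceased; the 1/7 allotted to Akira's branch passes to Akira's issue by representation.
Fumio is the sole taker at this level and receives the full 1/7.
Emiko is living and takes 2/7.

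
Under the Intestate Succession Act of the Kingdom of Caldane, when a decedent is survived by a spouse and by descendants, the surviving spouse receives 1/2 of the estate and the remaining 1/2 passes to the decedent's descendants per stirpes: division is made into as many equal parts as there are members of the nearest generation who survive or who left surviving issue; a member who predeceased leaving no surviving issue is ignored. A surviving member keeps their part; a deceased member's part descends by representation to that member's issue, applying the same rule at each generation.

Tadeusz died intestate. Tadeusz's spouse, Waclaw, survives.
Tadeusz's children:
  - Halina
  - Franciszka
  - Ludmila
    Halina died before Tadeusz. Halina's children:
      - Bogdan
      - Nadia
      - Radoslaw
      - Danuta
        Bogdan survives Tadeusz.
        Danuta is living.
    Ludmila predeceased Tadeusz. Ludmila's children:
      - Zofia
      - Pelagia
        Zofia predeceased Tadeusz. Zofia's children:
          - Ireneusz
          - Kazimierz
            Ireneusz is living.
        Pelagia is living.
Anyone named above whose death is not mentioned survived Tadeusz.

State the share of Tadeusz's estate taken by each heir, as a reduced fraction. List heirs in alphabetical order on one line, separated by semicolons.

Bogdan 1/24; Danuta 1/24; Franciszka 1/6; Ireneusz 1/24; Kazimierz 1/24; Nadia 1/24; Pelagia 1/12; Radoslaw 1/24; Waclaw 1/2

Waclaw, as surviving spouse, takes 1/2.
The remaining 1/2 passes to Tadeusz's descendants per stirpes.
The 1/2 is divided into 3 equal shares of 1/6 among Halina, Franciszka, Ludmila.
Halina predeceased; the 1/6 allotted to Halina's branch passes to Halina's issue by representation.
The 1/6 is divided into 4 equal shares of 1/24 among Bogdan, Nadia, Radoslaw, Danuta.
Bogdan is living and takes 1/24.
Nadia is living and takes 1/24.
Radoslaw is living and takes 1/24.
Danuta is living and takes 1/24.
Franciszka is living and takes 1/6.
Ludmila predeceased; the 1/6 allotted to Ludmila's branch passes to Ludmila's issue by representation.
The 1/6 is divided into 2 equal shares of 1/12 among Zofia, Pelagia.
Zofia predeceased; the 1/12 allotted to Zofia's branch passes to Zofia's issue by representation.
The 1/12 is divided into 2 equal shares of 1/24 among Ireneusz, Kazimierz.
Ireneusz is living and takes 1/24.
Kazimierz is living and takes 1/24.
Pelagia is living and takes 1/12.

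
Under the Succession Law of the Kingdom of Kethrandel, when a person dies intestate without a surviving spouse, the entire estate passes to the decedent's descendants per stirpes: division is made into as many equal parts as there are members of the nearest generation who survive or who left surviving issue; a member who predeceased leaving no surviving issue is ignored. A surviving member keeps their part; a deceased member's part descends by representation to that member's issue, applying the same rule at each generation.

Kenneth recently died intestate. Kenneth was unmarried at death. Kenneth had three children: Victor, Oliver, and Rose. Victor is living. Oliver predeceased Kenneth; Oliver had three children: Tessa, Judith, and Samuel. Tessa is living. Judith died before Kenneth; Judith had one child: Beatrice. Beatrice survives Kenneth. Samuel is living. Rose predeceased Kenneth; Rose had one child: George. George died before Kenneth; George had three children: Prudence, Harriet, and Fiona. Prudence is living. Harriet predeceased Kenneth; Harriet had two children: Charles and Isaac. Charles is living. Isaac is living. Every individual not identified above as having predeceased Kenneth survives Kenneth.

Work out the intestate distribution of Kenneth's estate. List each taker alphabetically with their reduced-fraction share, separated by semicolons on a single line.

There is no surviving spouse, so the entire estate passes to Kenneth's descendants per stirpes.
The estate is divided into 3 equal shares of 1/3 among Victor, Oliver, Rose.
Victor is living and takes 1/3.
Oliver predeceased; the 1/3 allotted to Oliver's branch passes to Oliver's issue by representation.
The 1/3 is divided into 3 equal shares of 1/9 among Tessa, Judith, Samuel.
Tessa is living and takes 1/9.
Judith predeceased; the 1/9 allotted to Judith's branch passes to Judith's issue by representation.
Beatrice is the sole taker at this level and receives the full 1/9.
Samuel is living and takes 1/9.
Rose predeceased; the 1/3 allotted to Rose's branch passes to Rose's issue by representation.
George's line is the sole branch at this level, so the full 1/3 passes to George's issue by representation.
The 1/3 is divided into 3 equal shares of 1/9 among Prudence, Harriet, Fiona.
Prudence is living and takes 1/9.
Harriet predeceased; the 1/9 allotted to Harriet's branch passes to Harriet's issue by representation.
The 1/9 is divided into 2 equal shares of 1/18 among Charles, Isaac.
Charles is living and takes 1/18.
Isaac is living and takes 1/18.
Fiona is living and takes 1/9.

Beatrice 1/9; Charles 1/18; Fiona 1/9; Isaac 1/18; Prudence 1/9; Samuel 1/9; Tessa 1/9; Victor 1/3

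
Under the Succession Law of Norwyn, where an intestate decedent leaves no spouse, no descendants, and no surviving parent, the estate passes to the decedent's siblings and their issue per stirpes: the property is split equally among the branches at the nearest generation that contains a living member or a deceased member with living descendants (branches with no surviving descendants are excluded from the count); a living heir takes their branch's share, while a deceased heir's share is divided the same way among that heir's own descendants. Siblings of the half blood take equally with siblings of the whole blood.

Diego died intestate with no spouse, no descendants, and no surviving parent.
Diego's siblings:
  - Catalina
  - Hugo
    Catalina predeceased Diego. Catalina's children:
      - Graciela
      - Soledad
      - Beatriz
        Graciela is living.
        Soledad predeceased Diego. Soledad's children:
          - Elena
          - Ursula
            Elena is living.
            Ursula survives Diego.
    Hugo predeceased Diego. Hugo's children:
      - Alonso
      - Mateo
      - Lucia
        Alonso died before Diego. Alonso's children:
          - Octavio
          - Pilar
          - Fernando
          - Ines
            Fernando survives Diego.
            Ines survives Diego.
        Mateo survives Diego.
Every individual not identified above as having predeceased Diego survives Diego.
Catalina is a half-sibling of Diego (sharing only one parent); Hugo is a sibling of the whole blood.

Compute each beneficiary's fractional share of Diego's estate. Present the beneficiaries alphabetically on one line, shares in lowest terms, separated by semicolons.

Beatriz 1/6; Elena 1/12; Fernando 1/24; Graciela 1/6; Ines 1/24; Lucia 1/6; Mateo 1/6; Octavio 1/24; Pilar 1/24; Ursula 1/12

No spouse, descendants, or parent survives, so the estate passes to Diego's siblings per stirpes.
Half-blood and whole-blood siblings take equally under the stated rule.
The estate is divided into 2 equal shares of 1/2 among Catalina, Hugo.
Catalina predeceased; the 1/2 allotted to Catalina's branch passes to Catalina's issue by representation.
The 1/2 is divided into 3 equal shares of 1/6 among Graciela, Soledad, Beatriz.
Graciela is living and takes 1/6.
Soledad predeceased; the 1/6 allotted to Soledad's branch passes to Soledad's issue by representation.
The 1/6 is divided into 2 equal shares of 1/12 among Elena, Ursula.
Elena is living and takes 1/12.
Ursula is living and takes 1/12.
Beatriz is living and takes 1/6.
Hugo predeceased; the 1/2 allotted to Hugo's branch passes to Hugo's issue by representation.
The 1/2 is divided into 3 equal shares of 1/6 among Alonso, Mateo, Lucia.
Alonso predeceased; the 1/6 allotted to Alonso's branch passes to Alonso's issue by representation.
The 1/6 is divided into 4 equal shares of 1/24 among Octavio, Pilar, Fernando, Ines.
Octavio is living and takes 1/24.
Pilar is living and takes 1/24.
Fernando is living and takes 1/24.
Ines is living and takes 1/24.
Mateo is living and takes 1/6.
Lucia is living and takes 1/6.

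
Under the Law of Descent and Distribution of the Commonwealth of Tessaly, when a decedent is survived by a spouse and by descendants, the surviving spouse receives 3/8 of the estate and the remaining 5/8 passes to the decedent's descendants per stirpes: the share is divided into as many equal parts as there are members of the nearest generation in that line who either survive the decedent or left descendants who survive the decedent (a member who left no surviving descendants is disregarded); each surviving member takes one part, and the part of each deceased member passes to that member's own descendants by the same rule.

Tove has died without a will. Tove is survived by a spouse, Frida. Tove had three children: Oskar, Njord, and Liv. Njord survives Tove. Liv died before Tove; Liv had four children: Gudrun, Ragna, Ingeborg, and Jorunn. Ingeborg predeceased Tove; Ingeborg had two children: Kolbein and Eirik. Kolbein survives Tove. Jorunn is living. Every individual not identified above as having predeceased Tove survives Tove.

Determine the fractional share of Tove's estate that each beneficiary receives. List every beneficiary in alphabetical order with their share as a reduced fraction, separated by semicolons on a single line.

Frida, as surviving spouse, takes 3/8.
The remaining 5/8 passes to Tove's descendants per stirpes.
The 5/8 is divided into 3 equal shares of 5/24 among Oskar, Njord, Liv.
Oskar is living and takes 5/24.
Njord is living and takes 5/24.
Liv predeceased; the 5/24 allotted to Liv's branch passes to Liv's issue by representation.
The 5/24 is divided into 4 equal shares of 5/96 among Gudrun, Ragna, Ingeborg, Jorunn.
Gudrun is living and takes 5/96.
Ragna is living and takes 5/96.
Ingeborg predeceased; the 5/96 allotted to Ingeborg's branch passes to Ingeborg's issue by representation.
The 5/96 is divided into 2 equal shares of 5/192 among Kolbein, Eirik.
Kolbein is living and takes 5/192.
Eirik is living and takes 5/192.
Jorunn is living and takes 5/96.

Eirik 5/192; Frida 3/8; Gudrun 5/96; Jorunn 5/96; Kolbein 5/192; Njord 5/24; Oskar 5/24; Ragna 5/96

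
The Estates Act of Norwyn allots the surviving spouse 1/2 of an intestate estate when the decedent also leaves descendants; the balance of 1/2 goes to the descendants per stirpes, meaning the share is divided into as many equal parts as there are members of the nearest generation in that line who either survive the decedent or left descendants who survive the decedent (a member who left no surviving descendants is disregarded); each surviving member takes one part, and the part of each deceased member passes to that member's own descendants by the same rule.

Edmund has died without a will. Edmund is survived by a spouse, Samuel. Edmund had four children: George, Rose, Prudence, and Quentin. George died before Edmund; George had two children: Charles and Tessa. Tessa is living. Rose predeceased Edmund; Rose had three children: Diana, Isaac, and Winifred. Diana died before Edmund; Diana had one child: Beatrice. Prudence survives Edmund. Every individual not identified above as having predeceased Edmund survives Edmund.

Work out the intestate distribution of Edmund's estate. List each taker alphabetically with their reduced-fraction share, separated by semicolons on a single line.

Beatrice 1/24; Charles 1/16; Isaac 1/24; Prudence 1/8; Quentin 1/8; Samuel 1/2; Tessa 1/16; Winifred 1/24

Samuel, as surviving spouse, takes 1/2.
The remaining 1/2 passes to Edmund's descendants per stirpes.
The 1/2 is divided into 4 equal shares of 1/8 among George, Rose, Prudence, Quentin.
George predeceased; the 1/8 allotted to George's branch passes to George's issue by representation.
The 1/8 is divided into 2 equal shares of 1/16 among Charles, Tessa.
Charles is living and takes 1/16.
Tessa is living and takes 1/16.
Rose predeceased; the 1/8 allotted to Rose's branch passes to Rose's issue by representation.
The 1/8 is divided into 3 equal shares of 1/24 among Diana, Isaac, Winifred.
Diana predeceased; the 1/24 allotted to Diana's branch passes to Diana's issue by representation.
Beatrice is the sole taker at this level and receives the full 1/24.
Isaac is living and takes 1/24.
Winifred is living and takes 1/24.
Prudence is living and takes 1/8.
Quentin is living and takes 1/8.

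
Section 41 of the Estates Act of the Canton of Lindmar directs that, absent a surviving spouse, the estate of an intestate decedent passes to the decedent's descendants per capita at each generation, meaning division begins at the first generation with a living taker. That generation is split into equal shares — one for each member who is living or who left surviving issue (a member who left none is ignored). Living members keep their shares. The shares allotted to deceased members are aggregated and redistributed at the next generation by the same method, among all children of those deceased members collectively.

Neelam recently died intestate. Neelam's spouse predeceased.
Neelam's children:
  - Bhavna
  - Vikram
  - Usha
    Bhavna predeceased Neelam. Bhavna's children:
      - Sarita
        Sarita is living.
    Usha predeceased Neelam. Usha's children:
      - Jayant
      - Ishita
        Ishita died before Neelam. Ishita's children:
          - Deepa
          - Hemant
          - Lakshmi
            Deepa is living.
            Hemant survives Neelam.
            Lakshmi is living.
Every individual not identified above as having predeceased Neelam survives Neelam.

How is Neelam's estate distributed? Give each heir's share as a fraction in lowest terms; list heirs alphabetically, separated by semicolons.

Deepa 2/27; Hemant 2/27; Jayant 2/9; Lakshmi 2/27; Sarita 2/9; Vikram 1/3

There is no surviving spouse, so the entire estate passes to Neelam's descendants per capita at each generation.
At generation 1 (Bhavna, Vikram, Usha) there are 3 shares of (1)/3 = 1/3 each.
Living: Vikram — each takes 1/3.
Deceased: Bhavna and Usha. Their combined 2/3 is pooled and carried to generation 2.
At generation 2 (Sarita, Jayant, Ishita) there are 3 shares of (2/3)/3 = 2/9 each.
Living: Sarita and Jayant — each takes 2/9.
Deceased: Ishita. That 2/9 share is carried to generation 3.
At generation 3 (Deepa, Hemant, Lakshmi) there are 3 shares of (2/9)/3 = 2/27 each.
Living: Deepa, Hemant, and Lakshmi — each takes 2/27.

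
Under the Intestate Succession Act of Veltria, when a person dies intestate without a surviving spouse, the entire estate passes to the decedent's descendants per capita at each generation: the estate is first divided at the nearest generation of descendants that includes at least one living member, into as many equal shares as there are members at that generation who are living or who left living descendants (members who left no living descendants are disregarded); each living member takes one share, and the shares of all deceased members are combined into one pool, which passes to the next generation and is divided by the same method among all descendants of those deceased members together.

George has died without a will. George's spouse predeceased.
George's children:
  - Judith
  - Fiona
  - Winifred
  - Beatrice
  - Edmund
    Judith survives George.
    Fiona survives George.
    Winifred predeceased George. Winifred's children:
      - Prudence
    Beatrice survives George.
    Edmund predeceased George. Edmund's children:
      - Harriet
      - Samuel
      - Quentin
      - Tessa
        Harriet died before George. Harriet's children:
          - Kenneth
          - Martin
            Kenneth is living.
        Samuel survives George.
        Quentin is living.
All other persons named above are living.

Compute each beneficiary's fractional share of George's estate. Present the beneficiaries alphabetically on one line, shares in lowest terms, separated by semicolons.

There is no surviving spouse, so the entire estate passes to George's descendants per capita at each generation.
At generation 1 (Judith, Fiona, Winifred, Beatrice, Edmund) there are 5 shares of (1)/5 = 1/5 each.
Living: Judith, Fiona, and Beatrice — each takes 1/5.
Deceased: Winifred and Edmund. Their combined 2/5 is pooled and carried to generation 2.
At generation 2 (Prudence, Harriet, Samuel, Quentin, Tessa) there are 5 shares of (2/5)/5 = 2/25 each.
Living: Prudence, Samuel, Quentin, and Tessa — each takes 2/25.
Deceased: Harriet. That 2/25 share is carried to generation 3.
At generation 3 (Kenneth, Martin) there are 2 shares of (2/25)/2 = 1/25 each.
Living: Kenneth and Martin — each takes 1/25.

Beatrice 1/5; Fiona 1/5; Judith 1/5; Kenneth 1/25; Martin 1/25; Prudence 2/25; Quentin 2/25; Samuel 2/25; Tessa 2/25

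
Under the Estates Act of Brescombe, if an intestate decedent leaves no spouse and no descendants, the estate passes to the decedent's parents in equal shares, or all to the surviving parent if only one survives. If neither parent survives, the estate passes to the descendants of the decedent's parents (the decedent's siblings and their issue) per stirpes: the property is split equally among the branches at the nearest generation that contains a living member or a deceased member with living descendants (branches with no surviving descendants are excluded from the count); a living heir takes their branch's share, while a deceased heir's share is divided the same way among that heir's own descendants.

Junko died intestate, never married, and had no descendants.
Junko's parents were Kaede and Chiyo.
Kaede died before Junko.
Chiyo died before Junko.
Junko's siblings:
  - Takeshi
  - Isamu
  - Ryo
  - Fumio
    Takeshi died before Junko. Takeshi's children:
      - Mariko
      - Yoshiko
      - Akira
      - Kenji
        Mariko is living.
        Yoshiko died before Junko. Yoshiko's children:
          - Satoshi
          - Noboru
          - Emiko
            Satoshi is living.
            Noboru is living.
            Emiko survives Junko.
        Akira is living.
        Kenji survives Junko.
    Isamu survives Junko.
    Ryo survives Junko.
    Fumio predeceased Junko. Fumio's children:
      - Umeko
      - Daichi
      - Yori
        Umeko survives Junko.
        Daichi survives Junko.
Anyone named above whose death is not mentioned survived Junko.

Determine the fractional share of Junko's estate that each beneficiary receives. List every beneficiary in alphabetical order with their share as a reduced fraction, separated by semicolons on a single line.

Akira 1/16; Daichi 1/12; Emiko 1/48; Isamu 1/4; Kenji 1/16; Mariko 1/16; Noboru 1/48; Ryo 1/4; Satoshi 1/48; Umeko 1/12; Yori 1/12

Neither parent survives and there are no descendants, so the estate passes to Junko's siblings and their issue per stirpes.
The estate is divided into 4 equal shares of 1/4 among Takeshi, Isamu, Ryo, Fumio.
Takeshi predeceased; the 1/4 allotted to Takeshi's branch passes to Takeshi's issue by representation.
The 1/4 is divided into 4 equal shares of 1/16 among Mariko, Yoshiko, Akira, Kenji.
Mariko is living and takes 1/16.
Yoshiko predeceased; the 1/16 allotted to Yoshiko's branch passes to Yoshiko's issue by representation.
The 1/16 is divided into 3 equal shares of 1/48 among Satoshi, Noboru, Emiko.
Satoshi is living and takes 1/48.
Noboru is living and takes 1/48.
Emiko is living and takes 1/48.
Akira is living and takes 1/16.
Kenji is living and takes 1/16.
Isamu is living and takes 1/4.
Ryo is living and takes 1/4.
Fumio predeceased; the 1/4 allotted to Fumio's branch passes to Fumio's issue by representation.
The 1/4 is divided into 3 equal shares of 1/12 among Umeko, Daichi, Yori.
Umeko is living and takes 1/12.
Daichi is living and takes 1/12.
Yori is living and takes 1/12.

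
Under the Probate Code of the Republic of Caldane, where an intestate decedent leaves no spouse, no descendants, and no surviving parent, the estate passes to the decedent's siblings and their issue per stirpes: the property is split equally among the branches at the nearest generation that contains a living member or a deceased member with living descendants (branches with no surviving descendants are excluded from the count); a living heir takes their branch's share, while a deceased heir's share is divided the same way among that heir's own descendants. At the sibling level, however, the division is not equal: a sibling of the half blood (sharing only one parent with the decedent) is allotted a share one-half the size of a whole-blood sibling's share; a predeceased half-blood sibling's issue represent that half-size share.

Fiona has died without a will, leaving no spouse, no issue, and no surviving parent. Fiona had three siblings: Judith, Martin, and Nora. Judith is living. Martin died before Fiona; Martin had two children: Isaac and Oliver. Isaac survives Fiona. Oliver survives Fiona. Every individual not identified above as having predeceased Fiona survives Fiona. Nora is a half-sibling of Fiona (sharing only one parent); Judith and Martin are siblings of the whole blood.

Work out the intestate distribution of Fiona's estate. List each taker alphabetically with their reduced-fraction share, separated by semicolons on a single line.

Isaac 1/5; Judith 2/5; Nora 1/5; Oliver 1/5

No spouse, descendants, or parent survives, so the estate passes to Fiona's siblings per stirpes.
Half-blood siblings count for one-half the weight of whole-blood siblings at the initial division.
Dividing 1 in proportion to weights (total weight 5/2): Judith (weight 1) → 2/5; Martin (weight 1) → 2/5; Nora (weight 1/2) → 1/5.
Judith is living and takes 2/5.
Martin predeceased; the 2/5 allotted to Martin's branch passes to Martin's issue by representation.
The 2/5 is divided into 2 equal shares of 1/5 among Isaac, Oliver.
Isaac is living and takes 1/5.
Oliver is living and takes 1/5.
Nora is living and takes 1/5.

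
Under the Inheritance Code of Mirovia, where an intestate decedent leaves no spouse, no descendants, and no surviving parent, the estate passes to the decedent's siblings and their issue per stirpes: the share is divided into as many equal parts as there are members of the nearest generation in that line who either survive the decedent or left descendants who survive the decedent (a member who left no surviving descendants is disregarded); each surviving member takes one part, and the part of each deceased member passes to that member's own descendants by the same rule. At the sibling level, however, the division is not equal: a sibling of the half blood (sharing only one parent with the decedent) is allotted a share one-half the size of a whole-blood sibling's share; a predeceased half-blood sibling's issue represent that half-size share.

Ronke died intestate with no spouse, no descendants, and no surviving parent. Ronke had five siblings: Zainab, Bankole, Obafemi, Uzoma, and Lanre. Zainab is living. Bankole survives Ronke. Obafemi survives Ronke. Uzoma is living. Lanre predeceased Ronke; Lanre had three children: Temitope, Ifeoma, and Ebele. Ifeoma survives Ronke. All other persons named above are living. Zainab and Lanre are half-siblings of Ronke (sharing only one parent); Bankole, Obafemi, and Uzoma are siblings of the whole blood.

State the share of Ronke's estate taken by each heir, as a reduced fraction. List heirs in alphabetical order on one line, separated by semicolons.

Bankole 1/4; Ebele 1/24; Ifeoma 1/24; Obafemi 1/4; Temitope 1/24; Uzoma 1/4; Zainab 1/8

No spouse, descendants, or parent survives, so the estate passes to Ronke's siblings per stirpes.
Half-blood siblings count for one-half the weight of whole-blood siblings at the initial division.
Dividing 1 in proportion to weights (total weight 4): Zainab (weight 1/2) → 1/8; Bankole (weight 1) → 1/4; Obafemi (weight 1) → 1/4; Uzoma (weight 1) → 1/4; Lanre (weight 1/2) → 1/8.
Zainab is living and takes 1/8.
Bankole is living and takes 1/4.
Obafemi is living and takes 1/4.
Uzoma is living and takes 1/4.
Lanre predeceased; the 1/8 allotted to Lanre's branch passes to Lanre's issue by representation.
The 1/8 is divided into 3 equal shares of 1/24 among Temitope, Ifeoma, Ebele.
Temitope is living and takes 1/24.
Ifeoma is living and takes 1/24.
Ebele is living and takes 1/24.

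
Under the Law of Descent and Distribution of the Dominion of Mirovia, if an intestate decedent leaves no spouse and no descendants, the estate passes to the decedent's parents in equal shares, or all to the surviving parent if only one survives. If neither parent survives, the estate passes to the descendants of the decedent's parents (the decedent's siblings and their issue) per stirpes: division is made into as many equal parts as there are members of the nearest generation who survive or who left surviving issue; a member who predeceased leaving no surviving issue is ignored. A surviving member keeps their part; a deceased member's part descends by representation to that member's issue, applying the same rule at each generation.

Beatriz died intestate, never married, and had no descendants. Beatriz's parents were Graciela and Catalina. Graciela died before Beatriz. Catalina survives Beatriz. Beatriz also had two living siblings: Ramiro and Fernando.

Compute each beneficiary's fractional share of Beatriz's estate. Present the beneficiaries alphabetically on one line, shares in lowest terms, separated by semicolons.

Only one parent, Catalina, survives, so Catalina takes the entire estate. The siblings take nothing because a surviving parent has priority.

Catalina 1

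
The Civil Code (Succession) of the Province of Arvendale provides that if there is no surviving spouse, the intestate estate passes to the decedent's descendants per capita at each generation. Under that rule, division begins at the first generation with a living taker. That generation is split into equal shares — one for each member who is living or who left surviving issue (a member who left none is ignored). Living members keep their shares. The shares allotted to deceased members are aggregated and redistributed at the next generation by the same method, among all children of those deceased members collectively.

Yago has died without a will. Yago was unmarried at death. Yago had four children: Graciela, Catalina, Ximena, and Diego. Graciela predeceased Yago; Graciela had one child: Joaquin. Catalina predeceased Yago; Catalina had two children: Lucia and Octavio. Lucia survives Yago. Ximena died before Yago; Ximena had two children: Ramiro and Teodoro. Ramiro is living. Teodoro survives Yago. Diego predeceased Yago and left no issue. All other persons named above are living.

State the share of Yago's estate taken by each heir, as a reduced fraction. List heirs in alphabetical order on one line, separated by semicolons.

There is no surviving spouse, so the entire estate passes to Yago's descendants per capita at each generation.
No one at generation 1 (Graciela, Catalina, Ximena) is living; moving to the next generation.
At generation 2 (Joaquin, Lucia, Octavio, Ramiro, Teodoro) there are 5 shares of (1)/5 = 1/5 each.
Living: Joaquin, Lucia, Octavio, Ramiro, and Teodoro — each takes 1/5.

Joaquin 1/5; Lucia 1/5; Octavio 1/5; Ramiro 1/5; Teodoro 1/5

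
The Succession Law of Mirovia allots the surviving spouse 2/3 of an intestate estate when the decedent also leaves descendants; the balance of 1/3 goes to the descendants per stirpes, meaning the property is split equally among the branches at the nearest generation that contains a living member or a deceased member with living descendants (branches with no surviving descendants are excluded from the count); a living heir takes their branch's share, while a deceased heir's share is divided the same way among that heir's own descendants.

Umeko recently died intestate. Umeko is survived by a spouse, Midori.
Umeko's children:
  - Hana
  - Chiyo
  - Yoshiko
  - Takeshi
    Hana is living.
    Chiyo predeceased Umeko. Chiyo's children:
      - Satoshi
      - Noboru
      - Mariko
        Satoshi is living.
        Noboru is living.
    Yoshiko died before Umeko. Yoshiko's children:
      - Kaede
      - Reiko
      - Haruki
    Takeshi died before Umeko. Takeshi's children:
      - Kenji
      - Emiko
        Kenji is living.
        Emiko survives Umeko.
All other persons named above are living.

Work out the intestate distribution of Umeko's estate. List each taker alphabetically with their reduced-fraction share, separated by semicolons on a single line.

Midori, as surviving spouse, takes 2/3.
The remaining 1/3 passes to Umeko's descendants per stirpes.
The 1/3 is divided into 4 equal shares of 1/12 among Hana, Chiyo, Yoshiko, Takeshi.
Hana is living and takes 1/12.
Chiyo predeceased; the 1/12 allotted to Chiyo's branch passes to Chiyo's issue by representation.
The 1/12 is divided into 3 equal shares of 1/36 among Satoshi, Noboru, Mariko.
Satoshi is living and takes 1/36.
Noboru is living and takes 1/36.
Mariko is living and takes 1/36.
Yoshiko predeceased; the 1/12 allotted to Yoshiko's branch passes to Yoshiko's issue by representation.
The 1/12 is divided into 3 equal shares of 1/36 among Kaede, Reiko, Haruki.
Kaede is living and takes 1/36.
Reiko is living and takes 1/36.
Haruki is living and takes 1/36.
Takeshi predeceased; the 1/12 allotted to Takeshi's branch passes to Takeshi's issue by representation.
The 1/12 is divided into 2 equal shares of 1/24 among Kenji, Emiko.
Kenji is living and takes 1/24.
Emiko is living and takes 1/24.

Emiko 1/24; Hana 1/12; Haruki 1/36; Kaede 1/36; Kenji 1/24; Mariko 1/36; Midori 2/3; Noboru 1/36; Reiko 1/36; Satoshi 1/36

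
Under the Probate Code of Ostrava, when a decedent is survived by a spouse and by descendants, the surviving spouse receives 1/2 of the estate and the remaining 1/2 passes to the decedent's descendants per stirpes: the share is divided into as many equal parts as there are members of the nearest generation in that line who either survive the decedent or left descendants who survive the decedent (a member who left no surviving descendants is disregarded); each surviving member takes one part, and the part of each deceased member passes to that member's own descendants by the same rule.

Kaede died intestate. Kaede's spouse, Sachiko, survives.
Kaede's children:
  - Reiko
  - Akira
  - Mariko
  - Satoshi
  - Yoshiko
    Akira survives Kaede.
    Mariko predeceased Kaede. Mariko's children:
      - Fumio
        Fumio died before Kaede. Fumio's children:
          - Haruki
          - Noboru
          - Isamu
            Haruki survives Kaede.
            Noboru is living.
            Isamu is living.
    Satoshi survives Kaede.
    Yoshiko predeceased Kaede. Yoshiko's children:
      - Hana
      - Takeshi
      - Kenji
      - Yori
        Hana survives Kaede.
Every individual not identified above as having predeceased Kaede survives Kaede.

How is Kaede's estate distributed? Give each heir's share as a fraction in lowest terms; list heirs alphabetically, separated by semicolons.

Akira 1/10; Hana 1/40; Haruki 1/30; Isamu 1/30; Kenji 1/40; Noboru 1/30; Reiko 1/10; Sachiko 1/2; Satoshi 1/10; Takeshi 1/40; Yori 1/40

Sachiko, as surviving spouse, takes 1/2.
The remaining 1/2 passes to Kaede's descendants per stirpes.
The 1/2 is divided into 5 equal shares of 1/10 among Reiko, Akira, Mariko, Satoshi, Yoshiko.
Reiko is living and takes 1/10.
Akira is living and takes 1/10.
Mariko predeceased; the 1/10 allotted to Mariko's branch passes to Mariko's issue by representation.
Fumio's line is the sole branch at this level, so the full 1/10 passes to Fumio's issue by representation.
The 1/10 is divided into 3 equal shares of 1/30 among Haruki, Noboru, Isamu.
Haruki is living and takes 1/30.
Noboru is living and takes 1/30.
Isamu is living and takes 1/30.
Satoshi is living and takes 1/10.
Yoshiko predeceased; the 1/10 allotted to Yoshiko's branch passes to Yoshiko's issue by representation.
The 1/10 is divided into 4 equal shares of 1/40 among Hana, Takeshi, Kenji, Yori.
Hana is living and takes 1/40.
Takeshi is living and takes 1/40.
Kenji is living and takes 1/40.
Yori is living and takes 1/40.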